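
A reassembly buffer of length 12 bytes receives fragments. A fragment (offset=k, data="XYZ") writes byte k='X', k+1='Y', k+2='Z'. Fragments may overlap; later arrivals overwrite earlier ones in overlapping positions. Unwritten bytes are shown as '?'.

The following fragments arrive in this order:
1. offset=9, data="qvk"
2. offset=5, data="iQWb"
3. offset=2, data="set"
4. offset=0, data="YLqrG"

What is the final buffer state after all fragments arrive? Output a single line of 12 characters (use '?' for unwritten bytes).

Fragment 1: offset=9 data="qvk" -> buffer=?????????qvk
Fragment 2: offset=5 data="iQWb" -> buffer=?????iQWbqvk
Fragment 3: offset=2 data="set" -> buffer=??setiQWbqvk
Fragment 4: offset=0 data="YLqrG" -> buffer=YLqrGiQWbqvk

Answer: YLqrGiQWbqvk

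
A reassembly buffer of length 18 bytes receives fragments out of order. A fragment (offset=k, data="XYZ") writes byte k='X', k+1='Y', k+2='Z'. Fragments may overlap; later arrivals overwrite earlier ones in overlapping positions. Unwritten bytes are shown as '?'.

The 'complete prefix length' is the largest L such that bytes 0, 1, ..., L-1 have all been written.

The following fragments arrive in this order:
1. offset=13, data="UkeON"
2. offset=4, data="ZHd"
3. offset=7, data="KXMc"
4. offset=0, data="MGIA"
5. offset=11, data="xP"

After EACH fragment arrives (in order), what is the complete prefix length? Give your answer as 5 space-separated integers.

Answer: 0 0 0 11 18

Derivation:
Fragment 1: offset=13 data="UkeON" -> buffer=?????????????UkeON -> prefix_len=0
Fragment 2: offset=4 data="ZHd" -> buffer=????ZHd??????UkeON -> prefix_len=0
Fragment 3: offset=7 data="KXMc" -> buffer=????ZHdKXMc??UkeON -> prefix_len=0
Fragment 4: offset=0 data="MGIA" -> buffer=MGIAZHdKXMc??UkeON -> prefix_len=11
Fragment 5: offset=11 data="xP" -> buffer=MGIAZHdKXMcxPUkeON -> prefix_len=18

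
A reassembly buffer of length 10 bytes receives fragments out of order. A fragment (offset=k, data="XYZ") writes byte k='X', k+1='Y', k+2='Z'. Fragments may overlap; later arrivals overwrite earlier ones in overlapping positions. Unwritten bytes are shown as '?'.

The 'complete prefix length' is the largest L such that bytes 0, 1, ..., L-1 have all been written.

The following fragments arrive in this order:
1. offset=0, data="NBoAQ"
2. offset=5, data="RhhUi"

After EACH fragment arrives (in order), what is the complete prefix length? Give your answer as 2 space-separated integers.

Fragment 1: offset=0 data="NBoAQ" -> buffer=NBoAQ????? -> prefix_len=5
Fragment 2: offset=5 data="RhhUi" -> buffer=NBoAQRhhUi -> prefix_len=10

Answer: 5 10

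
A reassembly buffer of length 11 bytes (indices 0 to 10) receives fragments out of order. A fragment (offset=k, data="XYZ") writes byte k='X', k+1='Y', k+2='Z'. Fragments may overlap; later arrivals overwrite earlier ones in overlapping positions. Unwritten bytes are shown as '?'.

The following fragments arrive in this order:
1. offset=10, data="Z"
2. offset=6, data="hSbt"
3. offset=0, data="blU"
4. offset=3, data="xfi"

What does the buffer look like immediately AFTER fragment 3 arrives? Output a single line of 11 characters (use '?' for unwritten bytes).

Fragment 1: offset=10 data="Z" -> buffer=??????????Z
Fragment 2: offset=6 data="hSbt" -> buffer=??????hSbtZ
Fragment 3: offset=0 data="blU" -> buffer=blU???hSbtZ

Answer: blU???hSbtZ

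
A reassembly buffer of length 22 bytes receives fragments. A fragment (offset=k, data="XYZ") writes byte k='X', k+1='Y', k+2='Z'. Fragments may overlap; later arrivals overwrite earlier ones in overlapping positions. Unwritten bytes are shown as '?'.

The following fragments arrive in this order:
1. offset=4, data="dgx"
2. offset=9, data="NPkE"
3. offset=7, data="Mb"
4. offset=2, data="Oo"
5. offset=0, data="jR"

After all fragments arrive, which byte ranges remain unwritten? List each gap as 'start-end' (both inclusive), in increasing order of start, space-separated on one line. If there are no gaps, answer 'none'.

Fragment 1: offset=4 len=3
Fragment 2: offset=9 len=4
Fragment 3: offset=7 len=2
Fragment 4: offset=2 len=2
Fragment 5: offset=0 len=2
Gaps: 13-21

Answer: 13-21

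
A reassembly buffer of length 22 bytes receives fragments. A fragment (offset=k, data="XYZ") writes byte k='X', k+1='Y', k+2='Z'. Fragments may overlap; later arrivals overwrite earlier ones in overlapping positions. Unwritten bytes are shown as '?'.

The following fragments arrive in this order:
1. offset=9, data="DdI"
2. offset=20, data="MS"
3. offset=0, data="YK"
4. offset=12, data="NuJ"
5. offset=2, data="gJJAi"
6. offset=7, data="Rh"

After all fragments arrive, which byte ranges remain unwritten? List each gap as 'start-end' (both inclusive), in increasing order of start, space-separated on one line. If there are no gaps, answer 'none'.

Answer: 15-19

Derivation:
Fragment 1: offset=9 len=3
Fragment 2: offset=20 len=2
Fragment 3: offset=0 len=2
Fragment 4: offset=12 len=3
Fragment 5: offset=2 len=5
Fragment 6: offset=7 len=2
Gaps: 15-19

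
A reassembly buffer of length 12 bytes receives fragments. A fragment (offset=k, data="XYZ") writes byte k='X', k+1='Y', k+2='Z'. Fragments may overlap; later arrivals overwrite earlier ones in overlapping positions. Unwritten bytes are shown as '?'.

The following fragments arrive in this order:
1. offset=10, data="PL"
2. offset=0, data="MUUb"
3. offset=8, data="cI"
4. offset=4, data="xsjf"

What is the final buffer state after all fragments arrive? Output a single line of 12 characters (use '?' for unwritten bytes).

Answer: MUUbxsjfcIPL

Derivation:
Fragment 1: offset=10 data="PL" -> buffer=??????????PL
Fragment 2: offset=0 data="MUUb" -> buffer=MUUb??????PL
Fragment 3: offset=8 data="cI" -> buffer=MUUb????cIPL
Fragment 4: offset=4 data="xsjf" -> buffer=MUUbxsjfcIPL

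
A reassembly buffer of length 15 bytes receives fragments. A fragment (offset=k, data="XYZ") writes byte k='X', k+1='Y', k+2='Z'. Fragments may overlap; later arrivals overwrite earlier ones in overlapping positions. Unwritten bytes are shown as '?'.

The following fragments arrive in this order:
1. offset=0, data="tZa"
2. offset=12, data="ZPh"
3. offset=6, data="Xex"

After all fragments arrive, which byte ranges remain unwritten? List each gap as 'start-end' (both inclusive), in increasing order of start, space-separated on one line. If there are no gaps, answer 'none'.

Fragment 1: offset=0 len=3
Fragment 2: offset=12 len=3
Fragment 3: offset=6 len=3
Gaps: 3-5 9-11

Answer: 3-5 9-11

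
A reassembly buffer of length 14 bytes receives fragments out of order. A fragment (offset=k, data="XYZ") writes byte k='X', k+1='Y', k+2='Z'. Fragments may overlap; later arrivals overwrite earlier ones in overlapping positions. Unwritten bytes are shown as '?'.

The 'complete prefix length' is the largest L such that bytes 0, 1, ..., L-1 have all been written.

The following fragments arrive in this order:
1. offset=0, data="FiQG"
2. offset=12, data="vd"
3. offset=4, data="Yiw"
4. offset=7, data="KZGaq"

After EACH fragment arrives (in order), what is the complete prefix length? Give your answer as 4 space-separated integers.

Answer: 4 4 7 14

Derivation:
Fragment 1: offset=0 data="FiQG" -> buffer=FiQG?????????? -> prefix_len=4
Fragment 2: offset=12 data="vd" -> buffer=FiQG????????vd -> prefix_len=4
Fragment 3: offset=4 data="Yiw" -> buffer=FiQGYiw?????vd -> prefix_len=7
Fragment 4: offset=7 data="KZGaq" -> buffer=FiQGYiwKZGaqvd -> prefix_len=14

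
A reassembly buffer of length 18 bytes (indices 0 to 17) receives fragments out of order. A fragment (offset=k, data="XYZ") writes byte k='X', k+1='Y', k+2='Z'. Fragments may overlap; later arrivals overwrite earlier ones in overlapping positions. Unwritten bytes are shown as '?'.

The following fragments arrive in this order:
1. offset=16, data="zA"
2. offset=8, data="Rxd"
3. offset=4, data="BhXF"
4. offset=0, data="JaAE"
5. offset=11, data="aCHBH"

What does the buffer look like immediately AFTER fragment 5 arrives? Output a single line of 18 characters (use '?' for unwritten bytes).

Fragment 1: offset=16 data="zA" -> buffer=????????????????zA
Fragment 2: offset=8 data="Rxd" -> buffer=????????Rxd?????zA
Fragment 3: offset=4 data="BhXF" -> buffer=????BhXFRxd?????zA
Fragment 4: offset=0 data="JaAE" -> buffer=JaAEBhXFRxd?????zA
Fragment 5: offset=11 data="aCHBH" -> buffer=JaAEBhXFRxdaCHBHzA

Answer: JaAEBhXFRxdaCHBHzA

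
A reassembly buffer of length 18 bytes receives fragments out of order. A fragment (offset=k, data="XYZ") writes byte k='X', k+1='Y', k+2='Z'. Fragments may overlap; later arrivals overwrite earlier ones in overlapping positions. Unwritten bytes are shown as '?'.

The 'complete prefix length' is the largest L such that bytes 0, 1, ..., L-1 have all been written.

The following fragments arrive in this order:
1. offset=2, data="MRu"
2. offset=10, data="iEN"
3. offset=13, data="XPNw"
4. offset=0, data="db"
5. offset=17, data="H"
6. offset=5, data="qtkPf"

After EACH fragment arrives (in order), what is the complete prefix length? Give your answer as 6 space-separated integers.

Answer: 0 0 0 5 5 18

Derivation:
Fragment 1: offset=2 data="MRu" -> buffer=??MRu????????????? -> prefix_len=0
Fragment 2: offset=10 data="iEN" -> buffer=??MRu?????iEN????? -> prefix_len=0
Fragment 3: offset=13 data="XPNw" -> buffer=??MRu?????iENXPNw? -> prefix_len=0
Fragment 4: offset=0 data="db" -> buffer=dbMRu?????iENXPNw? -> prefix_len=5
Fragment 5: offset=17 data="H" -> buffer=dbMRu?????iENXPNwH -> prefix_len=5
Fragment 6: offset=5 data="qtkPf" -> buffer=dbMRuqtkPfiENXPNwH -> prefix_len=18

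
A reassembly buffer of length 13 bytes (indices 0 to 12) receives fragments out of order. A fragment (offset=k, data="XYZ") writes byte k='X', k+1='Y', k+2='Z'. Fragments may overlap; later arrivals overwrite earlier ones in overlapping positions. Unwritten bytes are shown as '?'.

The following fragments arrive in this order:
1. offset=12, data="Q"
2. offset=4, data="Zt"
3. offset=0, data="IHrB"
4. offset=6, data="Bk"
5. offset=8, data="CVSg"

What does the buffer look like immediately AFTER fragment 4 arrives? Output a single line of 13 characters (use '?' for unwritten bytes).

Fragment 1: offset=12 data="Q" -> buffer=????????????Q
Fragment 2: offset=4 data="Zt" -> buffer=????Zt??????Q
Fragment 3: offset=0 data="IHrB" -> buffer=IHrBZt??????Q
Fragment 4: offset=6 data="Bk" -> buffer=IHrBZtBk????Q

Answer: IHrBZtBk????Q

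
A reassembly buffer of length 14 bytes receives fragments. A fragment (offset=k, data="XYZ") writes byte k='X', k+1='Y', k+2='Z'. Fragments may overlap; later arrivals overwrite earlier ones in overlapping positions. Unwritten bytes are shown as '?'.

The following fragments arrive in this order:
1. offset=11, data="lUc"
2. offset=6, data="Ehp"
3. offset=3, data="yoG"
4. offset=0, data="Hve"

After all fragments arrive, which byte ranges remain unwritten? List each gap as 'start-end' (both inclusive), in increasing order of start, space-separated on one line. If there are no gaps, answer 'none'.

Answer: 9-10

Derivation:
Fragment 1: offset=11 len=3
Fragment 2: offset=6 len=3
Fragment 3: offset=3 len=3
Fragment 4: offset=0 len=3
Gaps: 9-10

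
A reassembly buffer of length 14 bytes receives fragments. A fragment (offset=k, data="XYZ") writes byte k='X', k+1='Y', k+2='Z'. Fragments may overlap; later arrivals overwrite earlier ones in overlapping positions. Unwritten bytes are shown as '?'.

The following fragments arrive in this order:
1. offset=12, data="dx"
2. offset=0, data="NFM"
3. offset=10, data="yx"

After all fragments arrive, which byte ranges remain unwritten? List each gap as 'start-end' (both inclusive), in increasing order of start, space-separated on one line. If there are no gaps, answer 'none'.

Answer: 3-9

Derivation:
Fragment 1: offset=12 len=2
Fragment 2: offset=0 len=3
Fragment 3: offset=10 len=2
Gaps: 3-9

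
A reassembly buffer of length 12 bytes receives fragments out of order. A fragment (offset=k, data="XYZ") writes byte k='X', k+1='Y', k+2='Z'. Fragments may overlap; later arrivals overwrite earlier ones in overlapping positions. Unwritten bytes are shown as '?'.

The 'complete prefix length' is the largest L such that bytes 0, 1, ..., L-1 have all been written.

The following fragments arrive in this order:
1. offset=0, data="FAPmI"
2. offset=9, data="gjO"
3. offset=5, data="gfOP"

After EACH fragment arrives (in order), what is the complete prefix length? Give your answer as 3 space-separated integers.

Answer: 5 5 12

Derivation:
Fragment 1: offset=0 data="FAPmI" -> buffer=FAPmI??????? -> prefix_len=5
Fragment 2: offset=9 data="gjO" -> buffer=FAPmI????gjO -> prefix_len=5
Fragment 3: offset=5 data="gfOP" -> buffer=FAPmIgfOPgjO -> prefix_len=12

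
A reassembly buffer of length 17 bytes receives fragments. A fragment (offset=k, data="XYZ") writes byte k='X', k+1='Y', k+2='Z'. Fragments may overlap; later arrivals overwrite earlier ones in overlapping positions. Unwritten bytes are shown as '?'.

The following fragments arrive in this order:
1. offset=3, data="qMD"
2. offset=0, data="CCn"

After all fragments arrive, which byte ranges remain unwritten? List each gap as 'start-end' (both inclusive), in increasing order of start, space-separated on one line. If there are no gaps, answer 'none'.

Answer: 6-16

Derivation:
Fragment 1: offset=3 len=3
Fragment 2: offset=0 len=3
Gaps: 6-16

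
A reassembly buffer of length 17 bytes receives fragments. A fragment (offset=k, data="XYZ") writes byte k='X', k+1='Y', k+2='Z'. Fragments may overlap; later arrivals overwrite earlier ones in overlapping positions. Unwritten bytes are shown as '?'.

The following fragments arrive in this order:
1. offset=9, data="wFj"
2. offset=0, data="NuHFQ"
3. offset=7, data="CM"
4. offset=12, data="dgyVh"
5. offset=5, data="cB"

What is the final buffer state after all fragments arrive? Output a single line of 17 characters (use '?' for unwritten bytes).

Fragment 1: offset=9 data="wFj" -> buffer=?????????wFj?????
Fragment 2: offset=0 data="NuHFQ" -> buffer=NuHFQ????wFj?????
Fragment 3: offset=7 data="CM" -> buffer=NuHFQ??CMwFj?????
Fragment 4: offset=12 data="dgyVh" -> buffer=NuHFQ??CMwFjdgyVh
Fragment 5: offset=5 data="cB" -> buffer=NuHFQcBCMwFjdgyVh

Answer: NuHFQcBCMwFjdgyVh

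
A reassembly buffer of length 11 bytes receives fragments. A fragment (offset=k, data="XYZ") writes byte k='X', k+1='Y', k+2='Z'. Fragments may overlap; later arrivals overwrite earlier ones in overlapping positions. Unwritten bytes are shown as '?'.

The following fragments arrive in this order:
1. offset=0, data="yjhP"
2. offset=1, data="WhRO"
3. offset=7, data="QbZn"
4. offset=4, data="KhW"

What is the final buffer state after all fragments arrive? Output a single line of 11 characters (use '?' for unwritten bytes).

Answer: yWhRKhWQbZn

Derivation:
Fragment 1: offset=0 data="yjhP" -> buffer=yjhP???????
Fragment 2: offset=1 data="WhRO" -> buffer=yWhRO??????
Fragment 3: offset=7 data="QbZn" -> buffer=yWhRO??QbZn
Fragment 4: offset=4 data="KhW" -> buffer=yWhRKhWQbZn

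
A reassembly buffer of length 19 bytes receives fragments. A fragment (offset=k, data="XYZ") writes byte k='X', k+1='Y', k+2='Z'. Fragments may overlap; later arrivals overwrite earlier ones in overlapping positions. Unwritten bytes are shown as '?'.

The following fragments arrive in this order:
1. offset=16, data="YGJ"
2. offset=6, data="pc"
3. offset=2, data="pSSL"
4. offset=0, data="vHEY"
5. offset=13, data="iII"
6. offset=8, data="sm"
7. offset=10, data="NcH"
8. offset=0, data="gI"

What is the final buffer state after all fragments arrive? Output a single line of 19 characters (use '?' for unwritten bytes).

Answer: gIEYSLpcsmNcHiIIYGJ

Derivation:
Fragment 1: offset=16 data="YGJ" -> buffer=????????????????YGJ
Fragment 2: offset=6 data="pc" -> buffer=??????pc????????YGJ
Fragment 3: offset=2 data="pSSL" -> buffer=??pSSLpc????????YGJ
Fragment 4: offset=0 data="vHEY" -> buffer=vHEYSLpc????????YGJ
Fragment 5: offset=13 data="iII" -> buffer=vHEYSLpc?????iIIYGJ
Fragment 6: offset=8 data="sm" -> buffer=vHEYSLpcsm???iIIYGJ
Fragment 7: offset=10 data="NcH" -> buffer=vHEYSLpcsmNcHiIIYGJ
Fragment 8: offset=0 data="gI" -> buffer=gIEYSLpcsmNcHiIIYGJ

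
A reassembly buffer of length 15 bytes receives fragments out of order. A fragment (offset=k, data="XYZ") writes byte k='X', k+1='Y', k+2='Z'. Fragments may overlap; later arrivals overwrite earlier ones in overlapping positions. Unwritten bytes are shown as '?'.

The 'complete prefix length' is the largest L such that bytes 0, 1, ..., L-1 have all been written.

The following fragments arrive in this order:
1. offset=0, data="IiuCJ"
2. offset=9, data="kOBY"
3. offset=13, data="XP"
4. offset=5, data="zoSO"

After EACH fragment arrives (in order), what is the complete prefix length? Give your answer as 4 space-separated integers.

Answer: 5 5 5 15

Derivation:
Fragment 1: offset=0 data="IiuCJ" -> buffer=IiuCJ?????????? -> prefix_len=5
Fragment 2: offset=9 data="kOBY" -> buffer=IiuCJ????kOBY?? -> prefix_len=5
Fragment 3: offset=13 data="XP" -> buffer=IiuCJ????kOBYXP -> prefix_len=5
Fragment 4: offset=5 data="zoSO" -> buffer=IiuCJzoSOkOBYXP -> prefix_len=15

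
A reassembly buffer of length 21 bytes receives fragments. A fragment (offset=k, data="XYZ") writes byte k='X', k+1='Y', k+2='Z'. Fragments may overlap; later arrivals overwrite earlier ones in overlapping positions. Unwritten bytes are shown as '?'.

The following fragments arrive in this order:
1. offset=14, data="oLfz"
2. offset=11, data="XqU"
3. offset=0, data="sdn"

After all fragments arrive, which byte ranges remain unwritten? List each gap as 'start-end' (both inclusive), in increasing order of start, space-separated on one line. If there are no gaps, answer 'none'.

Answer: 3-10 18-20

Derivation:
Fragment 1: offset=14 len=4
Fragment 2: offset=11 len=3
Fragment 3: offset=0 len=3
Gaps: 3-10 18-20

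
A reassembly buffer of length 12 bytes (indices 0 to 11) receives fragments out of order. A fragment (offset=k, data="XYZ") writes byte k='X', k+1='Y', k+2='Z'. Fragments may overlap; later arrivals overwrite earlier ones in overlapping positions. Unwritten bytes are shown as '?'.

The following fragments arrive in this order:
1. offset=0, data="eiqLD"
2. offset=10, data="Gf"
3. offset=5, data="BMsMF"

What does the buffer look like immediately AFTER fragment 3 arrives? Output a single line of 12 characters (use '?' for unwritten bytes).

Answer: eiqLDBMsMFGf

Derivation:
Fragment 1: offset=0 data="eiqLD" -> buffer=eiqLD???????
Fragment 2: offset=10 data="Gf" -> buffer=eiqLD?????Gf
Fragment 3: offset=5 data="BMsMF" -> buffer=eiqLDBMsMFGf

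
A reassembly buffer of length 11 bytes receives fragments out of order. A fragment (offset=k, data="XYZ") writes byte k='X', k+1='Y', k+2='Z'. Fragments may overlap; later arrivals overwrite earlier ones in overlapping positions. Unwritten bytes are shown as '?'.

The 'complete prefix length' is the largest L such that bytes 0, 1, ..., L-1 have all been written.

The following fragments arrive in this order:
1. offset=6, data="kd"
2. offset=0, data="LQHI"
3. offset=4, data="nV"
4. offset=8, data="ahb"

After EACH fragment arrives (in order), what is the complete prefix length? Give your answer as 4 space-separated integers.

Answer: 0 4 8 11

Derivation:
Fragment 1: offset=6 data="kd" -> buffer=??????kd??? -> prefix_len=0
Fragment 2: offset=0 data="LQHI" -> buffer=LQHI??kd??? -> prefix_len=4
Fragment 3: offset=4 data="nV" -> buffer=LQHInVkd??? -> prefix_len=8
Fragment 4: offset=8 data="ahb" -> buffer=LQHInVkdahb -> prefix_len=11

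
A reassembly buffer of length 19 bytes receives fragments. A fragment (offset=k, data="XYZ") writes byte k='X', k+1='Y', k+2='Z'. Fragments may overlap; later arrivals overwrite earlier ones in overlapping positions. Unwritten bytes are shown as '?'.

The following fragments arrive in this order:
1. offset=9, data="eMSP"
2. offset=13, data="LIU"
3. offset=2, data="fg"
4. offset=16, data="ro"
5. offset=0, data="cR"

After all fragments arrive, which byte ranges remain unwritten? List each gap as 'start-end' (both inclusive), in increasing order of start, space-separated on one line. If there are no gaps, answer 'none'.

Answer: 4-8 18-18

Derivation:
Fragment 1: offset=9 len=4
Fragment 2: offset=13 len=3
Fragment 3: offset=2 len=2
Fragment 4: offset=16 len=2
Fragment 5: offset=0 len=2
Gaps: 4-8 18-18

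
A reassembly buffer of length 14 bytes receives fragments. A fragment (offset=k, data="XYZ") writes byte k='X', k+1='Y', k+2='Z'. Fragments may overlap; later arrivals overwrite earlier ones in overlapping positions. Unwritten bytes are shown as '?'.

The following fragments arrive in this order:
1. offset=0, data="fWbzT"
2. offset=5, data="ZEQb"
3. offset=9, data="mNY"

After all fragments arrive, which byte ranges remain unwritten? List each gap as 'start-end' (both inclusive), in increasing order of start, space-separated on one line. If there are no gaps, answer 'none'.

Fragment 1: offset=0 len=5
Fragment 2: offset=5 len=4
Fragment 3: offset=9 len=3
Gaps: 12-13

Answer: 12-13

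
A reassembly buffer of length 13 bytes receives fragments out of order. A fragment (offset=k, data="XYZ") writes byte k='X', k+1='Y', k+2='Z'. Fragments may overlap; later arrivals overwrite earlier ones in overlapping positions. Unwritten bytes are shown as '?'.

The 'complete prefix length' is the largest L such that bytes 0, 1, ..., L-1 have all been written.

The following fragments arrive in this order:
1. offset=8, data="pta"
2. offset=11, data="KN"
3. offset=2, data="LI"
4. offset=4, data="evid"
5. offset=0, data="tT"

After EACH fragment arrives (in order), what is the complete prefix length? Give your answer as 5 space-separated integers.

Fragment 1: offset=8 data="pta" -> buffer=????????pta?? -> prefix_len=0
Fragment 2: offset=11 data="KN" -> buffer=????????ptaKN -> prefix_len=0
Fragment 3: offset=2 data="LI" -> buffer=??LI????ptaKN -> prefix_len=0
Fragment 4: offset=4 data="evid" -> buffer=??LIevidptaKN -> prefix_len=0
Fragment 5: offset=0 data="tT" -> buffer=tTLIevidptaKN -> prefix_len=13

Answer: 0 0 0 0 13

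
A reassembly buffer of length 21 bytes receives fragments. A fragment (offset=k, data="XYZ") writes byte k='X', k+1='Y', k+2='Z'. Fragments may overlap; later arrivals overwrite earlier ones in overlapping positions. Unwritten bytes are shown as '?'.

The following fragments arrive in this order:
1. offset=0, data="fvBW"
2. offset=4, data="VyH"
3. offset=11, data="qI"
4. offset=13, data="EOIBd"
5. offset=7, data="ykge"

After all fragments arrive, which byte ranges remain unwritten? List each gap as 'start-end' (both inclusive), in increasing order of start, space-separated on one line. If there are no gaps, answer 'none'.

Fragment 1: offset=0 len=4
Fragment 2: offset=4 len=3
Fragment 3: offset=11 len=2
Fragment 4: offset=13 len=5
Fragment 5: offset=7 len=4
Gaps: 18-20

Answer: 18-20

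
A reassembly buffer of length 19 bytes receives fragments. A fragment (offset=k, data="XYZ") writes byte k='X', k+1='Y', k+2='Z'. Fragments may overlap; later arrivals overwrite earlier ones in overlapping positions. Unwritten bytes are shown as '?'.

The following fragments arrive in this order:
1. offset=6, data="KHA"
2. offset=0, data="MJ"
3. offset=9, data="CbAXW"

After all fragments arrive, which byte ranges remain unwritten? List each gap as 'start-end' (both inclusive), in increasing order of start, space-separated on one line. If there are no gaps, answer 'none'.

Fragment 1: offset=6 len=3
Fragment 2: offset=0 len=2
Fragment 3: offset=9 len=5
Gaps: 2-5 14-18

Answer: 2-5 14-18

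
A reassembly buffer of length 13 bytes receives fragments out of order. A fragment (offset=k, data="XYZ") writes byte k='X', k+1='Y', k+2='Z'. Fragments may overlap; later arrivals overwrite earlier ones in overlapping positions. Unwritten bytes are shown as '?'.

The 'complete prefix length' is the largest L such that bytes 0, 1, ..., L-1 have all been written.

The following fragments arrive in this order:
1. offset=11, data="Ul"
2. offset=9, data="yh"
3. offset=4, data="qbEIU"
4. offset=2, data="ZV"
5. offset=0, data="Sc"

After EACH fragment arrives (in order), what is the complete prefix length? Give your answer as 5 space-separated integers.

Answer: 0 0 0 0 13

Derivation:
Fragment 1: offset=11 data="Ul" -> buffer=???????????Ul -> prefix_len=0
Fragment 2: offset=9 data="yh" -> buffer=?????????yhUl -> prefix_len=0
Fragment 3: offset=4 data="qbEIU" -> buffer=????qbEIUyhUl -> prefix_len=0
Fragment 4: offset=2 data="ZV" -> buffer=??ZVqbEIUyhUl -> prefix_len=0
Fragment 5: offset=0 data="Sc" -> buffer=ScZVqbEIUyhUl -> prefix_len=13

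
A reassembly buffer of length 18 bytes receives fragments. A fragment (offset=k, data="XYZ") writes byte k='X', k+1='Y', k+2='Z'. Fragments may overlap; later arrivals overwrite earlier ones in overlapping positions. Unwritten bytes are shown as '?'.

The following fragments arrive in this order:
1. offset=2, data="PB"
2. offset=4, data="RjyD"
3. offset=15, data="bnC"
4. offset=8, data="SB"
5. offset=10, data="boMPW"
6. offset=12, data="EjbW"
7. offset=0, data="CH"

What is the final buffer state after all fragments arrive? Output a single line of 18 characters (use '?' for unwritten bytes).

Answer: CHPBRjyDSBboEjbWnC

Derivation:
Fragment 1: offset=2 data="PB" -> buffer=??PB??????????????
Fragment 2: offset=4 data="RjyD" -> buffer=??PBRjyD??????????
Fragment 3: offset=15 data="bnC" -> buffer=??PBRjyD???????bnC
Fragment 4: offset=8 data="SB" -> buffer=??PBRjyDSB?????bnC
Fragment 5: offset=10 data="boMPW" -> buffer=??PBRjyDSBboMPWbnC
Fragment 6: offset=12 data="EjbW" -> buffer=??PBRjyDSBboEjbWnC
Fragment 7: offset=0 data="CH" -> buffer=CHPBRjyDSBboEjbWnC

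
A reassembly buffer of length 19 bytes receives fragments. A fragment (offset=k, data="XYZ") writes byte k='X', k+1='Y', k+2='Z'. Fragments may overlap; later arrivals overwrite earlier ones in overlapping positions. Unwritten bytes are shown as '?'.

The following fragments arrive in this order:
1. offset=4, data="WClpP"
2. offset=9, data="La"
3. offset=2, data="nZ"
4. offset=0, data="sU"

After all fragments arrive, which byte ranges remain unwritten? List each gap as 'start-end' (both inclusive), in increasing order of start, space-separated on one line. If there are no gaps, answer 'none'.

Answer: 11-18

Derivation:
Fragment 1: offset=4 len=5
Fragment 2: offset=9 len=2
Fragment 3: offset=2 len=2
Fragment 4: offset=0 len=2
Gaps: 11-18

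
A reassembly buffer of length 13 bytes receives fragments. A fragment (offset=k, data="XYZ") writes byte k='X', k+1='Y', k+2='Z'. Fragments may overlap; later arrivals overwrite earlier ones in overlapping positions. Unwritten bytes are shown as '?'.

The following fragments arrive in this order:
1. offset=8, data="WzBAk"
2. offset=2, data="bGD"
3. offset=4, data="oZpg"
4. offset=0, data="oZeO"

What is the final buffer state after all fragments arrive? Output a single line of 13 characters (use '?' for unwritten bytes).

Answer: oZeOoZpgWzBAk

Derivation:
Fragment 1: offset=8 data="WzBAk" -> buffer=????????WzBAk
Fragment 2: offset=2 data="bGD" -> buffer=??bGD???WzBAk
Fragment 3: offset=4 data="oZpg" -> buffer=??bGoZpgWzBAk
Fragment 4: offset=0 data="oZeO" -> buffer=oZeOoZpgWzBAk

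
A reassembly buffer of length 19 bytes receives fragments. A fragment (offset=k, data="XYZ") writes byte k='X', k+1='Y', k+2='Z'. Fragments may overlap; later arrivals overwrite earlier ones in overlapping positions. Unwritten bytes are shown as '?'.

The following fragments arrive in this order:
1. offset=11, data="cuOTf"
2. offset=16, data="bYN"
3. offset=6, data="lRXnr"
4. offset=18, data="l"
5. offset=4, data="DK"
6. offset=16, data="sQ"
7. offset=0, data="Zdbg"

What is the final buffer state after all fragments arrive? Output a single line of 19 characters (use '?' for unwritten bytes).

Answer: ZdbgDKlRXnrcuOTfsQl

Derivation:
Fragment 1: offset=11 data="cuOTf" -> buffer=???????????cuOTf???
Fragment 2: offset=16 data="bYN" -> buffer=???????????cuOTfbYN
Fragment 3: offset=6 data="lRXnr" -> buffer=??????lRXnrcuOTfbYN
Fragment 4: offset=18 data="l" -> buffer=??????lRXnrcuOTfbYl
Fragment 5: offset=4 data="DK" -> buffer=????DKlRXnrcuOTfbYl
Fragment 6: offset=16 data="sQ" -> buffer=????DKlRXnrcuOTfsQl
Fragment 7: offset=0 data="Zdbg" -> buffer=ZdbgDKlRXnrcuOTfsQl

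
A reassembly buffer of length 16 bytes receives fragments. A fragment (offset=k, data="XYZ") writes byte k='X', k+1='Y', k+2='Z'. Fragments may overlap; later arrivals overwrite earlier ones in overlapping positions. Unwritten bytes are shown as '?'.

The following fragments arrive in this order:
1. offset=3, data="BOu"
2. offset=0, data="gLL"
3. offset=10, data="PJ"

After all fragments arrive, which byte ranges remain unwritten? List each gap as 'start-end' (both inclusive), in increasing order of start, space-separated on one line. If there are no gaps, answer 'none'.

Fragment 1: offset=3 len=3
Fragment 2: offset=0 len=3
Fragment 3: offset=10 len=2
Gaps: 6-9 12-15

Answer: 6-9 12-15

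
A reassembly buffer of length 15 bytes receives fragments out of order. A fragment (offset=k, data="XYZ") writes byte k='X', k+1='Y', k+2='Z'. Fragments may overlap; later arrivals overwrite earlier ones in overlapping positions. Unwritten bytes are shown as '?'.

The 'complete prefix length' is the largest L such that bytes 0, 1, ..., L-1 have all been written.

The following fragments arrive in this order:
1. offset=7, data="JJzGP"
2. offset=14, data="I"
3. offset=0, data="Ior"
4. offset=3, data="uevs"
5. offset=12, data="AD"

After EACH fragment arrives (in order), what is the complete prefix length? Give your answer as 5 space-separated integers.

Answer: 0 0 3 12 15

Derivation:
Fragment 1: offset=7 data="JJzGP" -> buffer=???????JJzGP??? -> prefix_len=0
Fragment 2: offset=14 data="I" -> buffer=???????JJzGP??I -> prefix_len=0
Fragment 3: offset=0 data="Ior" -> buffer=Ior????JJzGP??I -> prefix_len=3
Fragment 4: offset=3 data="uevs" -> buffer=IoruevsJJzGP??I -> prefix_len=12
Fragment 5: offset=12 data="AD" -> buffer=IoruevsJJzGPADI -> prefix_len=15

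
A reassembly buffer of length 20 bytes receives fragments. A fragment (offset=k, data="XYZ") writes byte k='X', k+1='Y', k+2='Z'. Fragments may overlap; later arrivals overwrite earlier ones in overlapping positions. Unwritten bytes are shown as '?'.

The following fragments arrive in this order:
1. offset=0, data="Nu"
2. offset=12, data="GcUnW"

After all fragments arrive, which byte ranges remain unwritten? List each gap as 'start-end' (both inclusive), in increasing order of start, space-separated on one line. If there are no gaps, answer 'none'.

Answer: 2-11 17-19

Derivation:
Fragment 1: offset=0 len=2
Fragment 2: offset=12 len=5
Gaps: 2-11 17-19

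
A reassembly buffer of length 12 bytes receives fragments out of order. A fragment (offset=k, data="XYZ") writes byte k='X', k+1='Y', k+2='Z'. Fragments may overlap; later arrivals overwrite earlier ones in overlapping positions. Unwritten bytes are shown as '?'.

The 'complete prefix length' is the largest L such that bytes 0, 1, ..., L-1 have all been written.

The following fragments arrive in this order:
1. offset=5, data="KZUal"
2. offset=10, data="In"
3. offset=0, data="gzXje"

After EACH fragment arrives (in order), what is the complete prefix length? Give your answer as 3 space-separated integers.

Answer: 0 0 12

Derivation:
Fragment 1: offset=5 data="KZUal" -> buffer=?????KZUal?? -> prefix_len=0
Fragment 2: offset=10 data="In" -> buffer=?????KZUalIn -> prefix_len=0
Fragment 3: offset=0 data="gzXje" -> buffer=gzXjeKZUalIn -> prefix_len=12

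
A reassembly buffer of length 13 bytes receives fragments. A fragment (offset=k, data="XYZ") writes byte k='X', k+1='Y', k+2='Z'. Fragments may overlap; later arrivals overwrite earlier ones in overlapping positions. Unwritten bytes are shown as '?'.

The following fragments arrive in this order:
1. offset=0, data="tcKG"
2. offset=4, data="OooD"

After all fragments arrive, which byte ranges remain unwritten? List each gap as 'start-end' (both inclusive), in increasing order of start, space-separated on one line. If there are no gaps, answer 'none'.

Answer: 8-12

Derivation:
Fragment 1: offset=0 len=4
Fragment 2: offset=4 len=4
Gaps: 8-12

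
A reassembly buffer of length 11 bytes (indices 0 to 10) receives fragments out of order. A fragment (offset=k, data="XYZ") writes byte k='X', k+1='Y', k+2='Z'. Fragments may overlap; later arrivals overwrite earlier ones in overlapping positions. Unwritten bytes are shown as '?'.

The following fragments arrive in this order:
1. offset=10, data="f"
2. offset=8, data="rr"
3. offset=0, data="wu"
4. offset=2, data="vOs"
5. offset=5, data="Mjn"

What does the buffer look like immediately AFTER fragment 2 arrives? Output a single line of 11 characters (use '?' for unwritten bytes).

Fragment 1: offset=10 data="f" -> buffer=??????????f
Fragment 2: offset=8 data="rr" -> buffer=????????rrf

Answer: ????????rrf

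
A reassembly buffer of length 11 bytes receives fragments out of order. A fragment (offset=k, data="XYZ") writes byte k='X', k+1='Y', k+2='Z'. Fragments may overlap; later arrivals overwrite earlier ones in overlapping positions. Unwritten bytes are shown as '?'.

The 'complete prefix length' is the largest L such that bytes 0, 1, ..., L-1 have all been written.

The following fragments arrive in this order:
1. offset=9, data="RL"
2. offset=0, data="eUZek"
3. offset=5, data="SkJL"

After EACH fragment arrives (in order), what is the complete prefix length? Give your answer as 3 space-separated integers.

Answer: 0 5 11

Derivation:
Fragment 1: offset=9 data="RL" -> buffer=?????????RL -> prefix_len=0
Fragment 2: offset=0 data="eUZek" -> buffer=eUZek????RL -> prefix_len=5
Fragment 3: offset=5 data="SkJL" -> buffer=eUZekSkJLRL -> prefix_len=11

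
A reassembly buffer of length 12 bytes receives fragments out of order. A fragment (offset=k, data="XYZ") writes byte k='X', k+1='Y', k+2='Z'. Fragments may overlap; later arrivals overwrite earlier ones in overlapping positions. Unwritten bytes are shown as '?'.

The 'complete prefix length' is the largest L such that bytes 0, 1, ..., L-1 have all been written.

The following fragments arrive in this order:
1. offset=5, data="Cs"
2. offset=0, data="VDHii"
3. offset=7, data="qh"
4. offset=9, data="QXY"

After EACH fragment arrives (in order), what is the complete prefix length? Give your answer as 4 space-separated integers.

Answer: 0 7 9 12

Derivation:
Fragment 1: offset=5 data="Cs" -> buffer=?????Cs????? -> prefix_len=0
Fragment 2: offset=0 data="VDHii" -> buffer=VDHiiCs????? -> prefix_len=7
Fragment 3: offset=7 data="qh" -> buffer=VDHiiCsqh??? -> prefix_len=9
Fragment 4: offset=9 data="QXY" -> buffer=VDHiiCsqhQXY -> prefix_len=12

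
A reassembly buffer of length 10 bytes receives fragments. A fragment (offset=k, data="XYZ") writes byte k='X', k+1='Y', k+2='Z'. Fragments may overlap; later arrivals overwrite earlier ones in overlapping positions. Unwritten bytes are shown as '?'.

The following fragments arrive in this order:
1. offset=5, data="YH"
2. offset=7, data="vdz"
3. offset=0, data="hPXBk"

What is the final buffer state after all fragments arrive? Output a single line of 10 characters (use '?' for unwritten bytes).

Answer: hPXBkYHvdz

Derivation:
Fragment 1: offset=5 data="YH" -> buffer=?????YH???
Fragment 2: offset=7 data="vdz" -> buffer=?????YHvdz
Fragment 3: offset=0 data="hPXBk" -> buffer=hPXBkYHvdz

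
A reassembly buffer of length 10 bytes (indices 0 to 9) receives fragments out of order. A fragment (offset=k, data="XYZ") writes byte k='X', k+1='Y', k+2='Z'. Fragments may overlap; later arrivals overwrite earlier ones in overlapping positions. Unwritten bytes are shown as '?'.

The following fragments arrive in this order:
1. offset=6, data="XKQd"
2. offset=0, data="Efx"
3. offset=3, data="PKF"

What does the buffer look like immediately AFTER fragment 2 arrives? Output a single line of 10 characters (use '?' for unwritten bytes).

Answer: Efx???XKQd

Derivation:
Fragment 1: offset=6 data="XKQd" -> buffer=??????XKQd
Fragment 2: offset=0 data="Efx" -> buffer=Efx???XKQd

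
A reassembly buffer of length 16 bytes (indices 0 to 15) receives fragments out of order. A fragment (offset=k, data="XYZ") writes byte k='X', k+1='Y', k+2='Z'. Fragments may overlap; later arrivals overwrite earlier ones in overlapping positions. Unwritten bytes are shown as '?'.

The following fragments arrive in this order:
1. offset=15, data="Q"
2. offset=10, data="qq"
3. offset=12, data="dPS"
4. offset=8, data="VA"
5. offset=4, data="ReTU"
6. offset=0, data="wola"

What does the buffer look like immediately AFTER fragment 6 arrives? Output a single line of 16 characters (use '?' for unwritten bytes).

Fragment 1: offset=15 data="Q" -> buffer=???????????????Q
Fragment 2: offset=10 data="qq" -> buffer=??????????qq???Q
Fragment 3: offset=12 data="dPS" -> buffer=??????????qqdPSQ
Fragment 4: offset=8 data="VA" -> buffer=????????VAqqdPSQ
Fragment 5: offset=4 data="ReTU" -> buffer=????ReTUVAqqdPSQ
Fragment 6: offset=0 data="wola" -> buffer=wolaReTUVAqqdPSQ

Answer: wolaReTUVAqqdPSQ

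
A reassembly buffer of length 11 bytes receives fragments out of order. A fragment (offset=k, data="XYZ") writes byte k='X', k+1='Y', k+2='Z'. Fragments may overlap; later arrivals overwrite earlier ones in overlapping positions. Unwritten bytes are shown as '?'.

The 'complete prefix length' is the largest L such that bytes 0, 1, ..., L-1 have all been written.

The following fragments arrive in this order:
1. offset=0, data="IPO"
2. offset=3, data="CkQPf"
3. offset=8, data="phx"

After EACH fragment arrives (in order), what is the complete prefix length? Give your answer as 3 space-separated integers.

Answer: 3 8 11

Derivation:
Fragment 1: offset=0 data="IPO" -> buffer=IPO???????? -> prefix_len=3
Fragment 2: offset=3 data="CkQPf" -> buffer=IPOCkQPf??? -> prefix_len=8
Fragment 3: offset=8 data="phx" -> buffer=IPOCkQPfphx -> prefix_len=11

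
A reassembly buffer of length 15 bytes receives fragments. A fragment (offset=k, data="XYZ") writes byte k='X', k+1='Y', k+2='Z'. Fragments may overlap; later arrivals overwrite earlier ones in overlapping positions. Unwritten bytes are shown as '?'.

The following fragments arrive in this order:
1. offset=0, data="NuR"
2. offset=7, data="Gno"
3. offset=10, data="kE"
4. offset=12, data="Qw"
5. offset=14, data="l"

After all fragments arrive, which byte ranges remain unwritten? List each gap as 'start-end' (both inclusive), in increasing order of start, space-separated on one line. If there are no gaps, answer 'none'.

Answer: 3-6

Derivation:
Fragment 1: offset=0 len=3
Fragment 2: offset=7 len=3
Fragment 3: offset=10 len=2
Fragment 4: offset=12 len=2
Fragment 5: offset=14 len=1
Gaps: 3-6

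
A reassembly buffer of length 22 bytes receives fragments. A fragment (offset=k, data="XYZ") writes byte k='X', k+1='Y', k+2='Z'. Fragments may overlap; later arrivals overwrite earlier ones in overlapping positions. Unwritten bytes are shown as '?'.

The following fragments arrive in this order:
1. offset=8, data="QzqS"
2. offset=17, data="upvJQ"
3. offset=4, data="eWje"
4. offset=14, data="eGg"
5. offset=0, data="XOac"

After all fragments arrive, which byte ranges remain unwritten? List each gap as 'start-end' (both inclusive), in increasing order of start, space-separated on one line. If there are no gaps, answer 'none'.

Fragment 1: offset=8 len=4
Fragment 2: offset=17 len=5
Fragment 3: offset=4 len=4
Fragment 4: offset=14 len=3
Fragment 5: offset=0 len=4
Gaps: 12-13

Answer: 12-13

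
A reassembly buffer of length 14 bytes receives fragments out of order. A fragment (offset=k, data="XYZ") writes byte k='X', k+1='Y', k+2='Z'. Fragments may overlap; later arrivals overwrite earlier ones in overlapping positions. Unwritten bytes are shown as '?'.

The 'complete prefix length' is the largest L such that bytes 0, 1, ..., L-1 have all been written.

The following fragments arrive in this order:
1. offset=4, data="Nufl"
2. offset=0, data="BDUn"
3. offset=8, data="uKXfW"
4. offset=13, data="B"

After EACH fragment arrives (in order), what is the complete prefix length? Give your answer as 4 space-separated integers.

Fragment 1: offset=4 data="Nufl" -> buffer=????Nufl?????? -> prefix_len=0
Fragment 2: offset=0 data="BDUn" -> buffer=BDUnNufl?????? -> prefix_len=8
Fragment 3: offset=8 data="uKXfW" -> buffer=BDUnNufluKXfW? -> prefix_len=13
Fragment 4: offset=13 data="B" -> buffer=BDUnNufluKXfWB -> prefix_len=14

Answer: 0 8 13 14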